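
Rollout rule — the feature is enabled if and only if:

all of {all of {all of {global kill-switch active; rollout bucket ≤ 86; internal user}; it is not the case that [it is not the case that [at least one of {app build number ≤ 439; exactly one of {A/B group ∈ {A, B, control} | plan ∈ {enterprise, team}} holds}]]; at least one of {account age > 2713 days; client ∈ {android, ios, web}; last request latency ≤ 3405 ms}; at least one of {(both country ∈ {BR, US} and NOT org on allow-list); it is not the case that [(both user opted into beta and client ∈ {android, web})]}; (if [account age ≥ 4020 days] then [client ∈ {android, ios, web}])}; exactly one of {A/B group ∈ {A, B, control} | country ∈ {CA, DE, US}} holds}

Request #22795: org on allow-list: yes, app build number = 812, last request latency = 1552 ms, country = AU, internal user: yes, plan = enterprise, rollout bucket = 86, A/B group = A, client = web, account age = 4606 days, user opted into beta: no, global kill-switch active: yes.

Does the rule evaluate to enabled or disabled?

Disabled

Atomic conditions:
  global kill-switch active: yes → true
  rollout bucket ≤ 86: 86 ≤ 86 is true
  internal user: yes → true
  app build number ≤ 439: 812 ≤ 439 is false
  A/B group ∈ {A, B, control}: A is in the set → true
  plan ∈ {enterprise, team}: enterprise is in the set → true
  account age > 2713 days: 4606 > 2713 is true
  client ∈ {android, ios, web}: web is in the set → true
  last request latency ≤ 3405 ms: 1552 ≤ 3405 is true
  country ∈ {BR, US}: AU is not in the set → false
  NOT org on allow-list: yes → false
  user opted into beta: no → false
  client ∈ {android, web}: web is in the set → true
  account age ≥ 4020 days: 4606 ≥ 4020 is true
  country ∈ {CA, DE, US}: AU is not in the set → false
Combine:
[1.1] true AND true AND true = true
[1.2.1.1.2] exactly-one(true, true) = false
[1.2.1.1] false OR false = false
[1.2.1] NOT false = true
[1.2] NOT true = false
[1.3] true OR true OR true = true
[1.4.1] false AND false = false
[1.4.2.1] false AND true = false
[1.4.2] NOT false = true
[1.4] false OR true = true
[1.5] true → true = true
[1] true AND false AND true AND true AND true = false
[2] exactly-one(true, false) = true
[root] false AND true = false
Overall: false → disabled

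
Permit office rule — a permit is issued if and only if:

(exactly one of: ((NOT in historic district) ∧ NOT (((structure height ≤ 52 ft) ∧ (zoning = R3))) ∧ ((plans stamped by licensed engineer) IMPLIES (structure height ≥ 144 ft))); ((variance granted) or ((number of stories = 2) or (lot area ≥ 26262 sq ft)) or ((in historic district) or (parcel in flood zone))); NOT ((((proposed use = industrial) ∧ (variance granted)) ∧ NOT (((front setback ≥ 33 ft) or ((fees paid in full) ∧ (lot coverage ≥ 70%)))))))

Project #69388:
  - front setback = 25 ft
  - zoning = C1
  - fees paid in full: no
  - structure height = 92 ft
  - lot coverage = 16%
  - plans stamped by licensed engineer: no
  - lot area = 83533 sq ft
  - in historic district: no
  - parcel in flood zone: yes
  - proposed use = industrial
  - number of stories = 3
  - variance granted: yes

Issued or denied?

Atomic conditions:
  NOT in historic district: no → true
  structure height ≤ 52 ft: 92 ≤ 52 is false
  zoning = R3: C1 == R3 is false
  plans stamped by licensed engineer: no → false
  structure height ≥ 144 ft: 92 ≥ 144 is false
  variance granted: yes → true
  number of stories = 2: 3 == 2 is false
  lot area ≥ 26262 sq ft: 83533 ≥ 26262 is true
  in historic district: no → false
  parcel in flood zone: yes → true
  proposed use = industrial: industrial == industrial is true
  front setback ≥ 33 ft: 25 ≥ 33 is false
  fees paid in full: no → false
  lot coverage ≥ 70%: 16 ≥ 70 is false
Combine:
[1.2.1] false AND false = false
[1.2] NOT false = true
[1.3] false → false (antecedent false ⇒ implication holds) = true
[1] true AND true AND true = true
[2.2] false OR true = true
[2.3] false OR true = true
[2] true OR true OR true = true
[3.1.1] true AND true = true
[3.1.2.1.2] false AND false = false
[3.1.2.1] false OR false = false
[3.1.2] NOT false = true
[3.1] true AND true = true
[3] NOT true = false
[root] exactly-one(true, true, false) = false
Overall: false → denied

Denied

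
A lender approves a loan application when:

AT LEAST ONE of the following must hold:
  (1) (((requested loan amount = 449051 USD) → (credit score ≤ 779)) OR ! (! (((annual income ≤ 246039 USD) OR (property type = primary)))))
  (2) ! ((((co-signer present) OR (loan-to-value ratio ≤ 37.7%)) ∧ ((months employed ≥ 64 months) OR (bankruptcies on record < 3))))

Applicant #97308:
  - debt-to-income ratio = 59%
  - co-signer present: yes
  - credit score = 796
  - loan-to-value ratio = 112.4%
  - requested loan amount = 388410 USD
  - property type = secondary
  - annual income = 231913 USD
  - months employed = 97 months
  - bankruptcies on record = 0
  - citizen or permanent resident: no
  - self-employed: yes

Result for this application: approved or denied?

Atomic conditions:
  requested loan amount = 449051 USD: 388410 == 449051 is false
  credit score ≤ 779: 796 ≤ 779 is false
  annual income ≤ 246039 USD: 231913 ≤ 246039 is true
  property type = primary: secondary == primary is false
  co-signer present: yes → true
  loan-to-value ratio ≤ 37.7%: 112.4 ≤ 37.7 is false
  months employed ≥ 64 months: 97 ≥ 64 is true
  bankruptcies on record < 3: 0 < 3 is true
Combine:
[1.1] false → false (antecedent false ⇒ implication holds) = true
[1.2.1.1] true OR false = true
[1.2.1] NOT true = false
[1.2] NOT false = true
[1] true OR true = true
[2.1.1] true OR false = true
[2.1.2] true OR true = true
[2.1] true AND true = true
[2] NOT true = false
[root] true OR false = true
Overall: true → approved

Approved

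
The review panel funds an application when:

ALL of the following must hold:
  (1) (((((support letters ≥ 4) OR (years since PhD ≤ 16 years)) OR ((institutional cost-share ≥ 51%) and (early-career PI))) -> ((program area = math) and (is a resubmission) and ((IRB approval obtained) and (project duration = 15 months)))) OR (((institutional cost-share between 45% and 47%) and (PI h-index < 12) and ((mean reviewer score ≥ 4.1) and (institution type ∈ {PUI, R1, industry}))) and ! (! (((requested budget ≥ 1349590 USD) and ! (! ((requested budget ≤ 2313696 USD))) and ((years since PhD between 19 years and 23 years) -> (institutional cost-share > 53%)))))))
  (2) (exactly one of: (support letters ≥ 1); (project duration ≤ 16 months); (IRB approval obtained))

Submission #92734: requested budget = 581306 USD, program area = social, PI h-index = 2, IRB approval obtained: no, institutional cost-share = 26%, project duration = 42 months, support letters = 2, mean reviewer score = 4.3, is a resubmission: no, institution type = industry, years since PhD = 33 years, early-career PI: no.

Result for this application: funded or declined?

Atomic conditions:
  support letters ≥ 4: 2 ≥ 4 is false
  years since PhD ≤ 16 years: 33 ≤ 16 is false
  institutional cost-share ≥ 51%: 26 ≥ 51 is false
  early-career PI: no → false
  program area = math: social == math is false
  is a resubmission: no → false
  IRB approval obtained: no → false
  project duration = 15 months: 42 == 15 is false
  institutional cost-share between 45% and 47%: 26 in [45, 47] is false
  PI h-index < 12: 2 < 12 is true
  mean reviewer score ≥ 4.1: 4.3 ≥ 4.1 is true
  institution type ∈ {PUI, R1, industry}: industry is in the set → true
  requested budget ≥ 1349590 USD: 581306 ≥ 1349590 is false
  requested budget ≤ 2313696 USD: 581306 ≤ 2313696 is true
  years since PhD between 19 years and 23 years: 33 in [19, 23] is false
  institutional cost-share > 53%: 26 > 53 is false
  support letters ≥ 1: 2 ≥ 1 is true
  project duration ≤ 16 months: 42 ≤ 16 is false
Combine:
[1.1.1.1] false OR false = false
[1.1.1.2] false AND false = false
[1.1.1] false OR false = false
[1.1.2.3] false AND false = false
[1.1.2] false AND false AND false = false
[1.1] false → false (antecedent false ⇒ implication holds) = true
[1.2.1.3] true AND true = true
[1.2.1] false AND true AND true = false
[1.2.2.1.1.2.1] NOT true = false
[1.2.2.1.1.2] NOT false = true
[1.2.2.1.1.3] false → false (antecedent false ⇒ implication holds) = true
[1.2.2.1.1] false AND true AND true = false
[1.2.2.1] NOT false = true
[1.2.2] NOT true = false
[1.2] false AND false = false
[1] true OR false = true
[2] exactly-one(true, false, false) = true
[root] true AND true = true
Overall: true → funded

Funded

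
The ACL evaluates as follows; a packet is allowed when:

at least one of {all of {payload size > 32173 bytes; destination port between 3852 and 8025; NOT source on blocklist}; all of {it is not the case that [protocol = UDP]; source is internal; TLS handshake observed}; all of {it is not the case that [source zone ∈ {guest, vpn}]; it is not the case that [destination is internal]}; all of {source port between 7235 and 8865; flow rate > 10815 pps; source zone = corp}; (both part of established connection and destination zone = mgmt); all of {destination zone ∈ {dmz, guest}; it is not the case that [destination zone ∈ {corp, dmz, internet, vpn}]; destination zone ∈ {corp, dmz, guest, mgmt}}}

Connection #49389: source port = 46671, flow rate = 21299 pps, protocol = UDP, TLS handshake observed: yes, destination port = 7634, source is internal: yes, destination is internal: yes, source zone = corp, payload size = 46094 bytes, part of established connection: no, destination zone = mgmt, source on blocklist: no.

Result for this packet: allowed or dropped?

Atomic conditions:
  payload size > 32173 bytes: 46094 > 32173 is true
  destination port between 3852 and 8025: 7634 in [3852, 8025] is true
  NOT source on blocklist: no → true
  protocol = UDP: UDP == UDP is true
  source is internal: yes → true
  TLS handshake observed: yes → true
  source zone ∈ {guest, vpn}: corp is not in the set → false
  destination is internal: yes → true
  source port between 7235 and 8865: 46671 in [7235, 8865] is false
  flow rate > 10815 pps: 21299 > 10815 is true
  source zone = corp: corp == corp is true
  part of established connection: no → false
  destination zone = mgmt: mgmt == mgmt is true
  destination zone ∈ {dmz, guest}: mgmt is not in the set → false
  destination zone ∈ {corp, dmz, internet, vpn}: mgmt is not in the set → false
  destination zone ∈ {corp, dmz, guest, mgmt}: mgmt is in the set → true
Combine:
[1] true AND true AND true = true
[2.1] NOT true = false
[2] false AND true AND true = false
[3.1] NOT false = true
[3.2] NOT true = false
[3] true AND false = false
[4] false AND true AND true = false
[5] false AND true = false
[6.2] NOT false = true
[6] false AND true AND true = false
[root] true OR false OR false OR false OR false OR false = true
Overall: true → allowed

Allowed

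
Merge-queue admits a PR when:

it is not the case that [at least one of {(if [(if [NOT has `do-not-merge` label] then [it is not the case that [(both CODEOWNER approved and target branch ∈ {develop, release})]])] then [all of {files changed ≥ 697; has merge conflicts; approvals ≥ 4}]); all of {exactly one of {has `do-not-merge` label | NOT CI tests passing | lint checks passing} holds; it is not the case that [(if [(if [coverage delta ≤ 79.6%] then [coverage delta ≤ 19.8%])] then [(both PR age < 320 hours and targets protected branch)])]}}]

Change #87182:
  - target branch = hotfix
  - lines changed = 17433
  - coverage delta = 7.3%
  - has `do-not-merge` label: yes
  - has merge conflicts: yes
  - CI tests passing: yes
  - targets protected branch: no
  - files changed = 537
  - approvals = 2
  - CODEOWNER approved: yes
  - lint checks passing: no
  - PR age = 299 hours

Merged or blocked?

Atomic conditions:
  NOT has `do-not-merge` label: yes → false
  CODEOWNER approved: yes → true
  target branch ∈ {develop, release}: hotfix is not in the set → false
  files changed ≥ 697: 537 ≥ 697 is false
  has merge conflicts: yes → true
  approvals ≥ 4: 2 ≥ 4 is false
  has `do-not-merge` label: yes → true
  NOT CI tests passing: yes → false
  lint checks passing: no → false
  coverage delta ≤ 79.6%: 7.3 ≤ 79.6 is true
  coverage delta ≤ 19.8%: 7.3 ≤ 19.8 is true
  PR age < 320 hours: 299 < 320 is true
  targets protected branch: no → false
Combine:
[1.1.1.2.1] true AND false = false
[1.1.1.2] NOT false = true
[1.1.1] false → true (antecedent false ⇒ implication holds) = true
[1.1.2] false AND true AND false = false
[1.1] true → false = false
[1.2.1] exactly-one(true, false, false) = true
[1.2.2.1.1] true → true = true
[1.2.2.1.2] true AND false = false
[1.2.2.1] true → false = false
[1.2.2] NOT false = true
[1.2] true AND true = true
[1] false OR true = true
[root] NOT true = false
Overall: false → blocked

Blocked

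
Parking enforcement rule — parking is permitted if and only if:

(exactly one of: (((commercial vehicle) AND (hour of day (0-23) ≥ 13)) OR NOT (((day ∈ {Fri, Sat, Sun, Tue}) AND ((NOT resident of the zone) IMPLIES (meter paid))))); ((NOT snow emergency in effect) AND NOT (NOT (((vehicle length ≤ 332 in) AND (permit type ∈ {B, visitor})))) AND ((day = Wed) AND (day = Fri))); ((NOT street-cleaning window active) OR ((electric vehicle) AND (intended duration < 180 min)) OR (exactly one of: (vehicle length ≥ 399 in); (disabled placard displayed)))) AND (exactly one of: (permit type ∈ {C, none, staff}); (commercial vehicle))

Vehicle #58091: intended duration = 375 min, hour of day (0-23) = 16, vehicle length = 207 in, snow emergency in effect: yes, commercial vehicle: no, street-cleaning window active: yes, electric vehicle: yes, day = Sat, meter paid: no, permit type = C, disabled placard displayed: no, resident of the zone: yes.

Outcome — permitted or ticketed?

Atomic conditions:
  commercial vehicle: no → false
  hour of day (0-23) ≥ 13: 16 ≥ 13 is true
  day ∈ {Fri, Sat, Sun, Tue}: Sat is in the set → true
  NOT resident of the zone: yes → false
  meter paid: no → false
  NOT snow emergency in effect: yes → false
  vehicle length ≤ 332 in: 207 ≤ 332 is true
  permit type ∈ {B, visitor}: C is not in the set → false
  day = Wed: Sat == Wed is false
  day = Fri: Sat == Fri is false
  NOT street-cleaning window active: yes → false
  electric vehicle: yes → true
  intended duration < 180 min: 375 < 180 is false
  vehicle length ≥ 399 in: 207 ≥ 399 is false
  disabled placard displayed: no → false
  permit type ∈ {C, none, staff}: C is in the set → true
Combine:
[1.1.1] false AND true = false
[1.1.2.1.2] false → false (antecedent false ⇒ implication holds) = true
[1.1.2.1] true AND true = true
[1.1.2] NOT true = false
[1.1] false OR false = false
[1.2.2.1.1] true AND false = false
[1.2.2.1] NOT false = true
[1.2.2] NOT true = false
[1.2.3] false AND false = false
[1.2] false AND false AND false = false
[1.3.2] true AND false = false
[1.3.3] exactly-one(false, false) = false
[1.3] false OR false OR false = false
[1] exactly-one(false, false, false) = false
[2] exactly-one(true, false) = true
[root] false AND true = false
Overall: false → ticketed

Ticketed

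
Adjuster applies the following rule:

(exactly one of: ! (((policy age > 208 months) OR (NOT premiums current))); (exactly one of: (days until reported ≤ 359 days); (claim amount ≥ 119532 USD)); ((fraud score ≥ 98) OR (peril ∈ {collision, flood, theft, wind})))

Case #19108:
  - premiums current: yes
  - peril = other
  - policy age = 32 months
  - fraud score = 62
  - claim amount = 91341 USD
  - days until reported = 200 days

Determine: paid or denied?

Denied

Atomic conditions:
  policy age > 208 months: 32 > 208 is false
  NOT premiums current: yes → false
  days until reported ≤ 359 days: 200 ≤ 359 is true
  claim amount ≥ 119532 USD: 91341 ≥ 119532 is false
  fraud score ≥ 98: 62 ≥ 98 is false
  peril ∈ {collision, flood, theft, wind}: other is not in the set → false
Combine:
[1.1] false OR false = false
[1] NOT false = true
[2] exactly-one(true, false) = true
[3] false OR false = false
[root] exactly-one(true, true, false) = false
Overall: false → denied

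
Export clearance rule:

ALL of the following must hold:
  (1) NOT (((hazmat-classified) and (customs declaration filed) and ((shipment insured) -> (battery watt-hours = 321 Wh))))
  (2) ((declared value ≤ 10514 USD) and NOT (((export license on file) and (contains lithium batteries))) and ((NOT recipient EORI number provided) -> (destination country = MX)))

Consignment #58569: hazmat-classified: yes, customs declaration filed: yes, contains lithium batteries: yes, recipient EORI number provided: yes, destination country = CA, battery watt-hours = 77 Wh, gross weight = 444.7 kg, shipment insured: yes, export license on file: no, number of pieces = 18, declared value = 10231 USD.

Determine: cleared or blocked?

Cleared

Atomic conditions:
  hazmat-classified: yes → true
  customs declaration filed: yes → true
  shipment insured: yes → true
  battery watt-hours = 321 Wh: 77 == 321 is false
  declared value ≤ 10514 USD: 10231 ≤ 10514 is true
  export license on file: no → false
  contains lithium batteries: yes → true
  NOT recipient EORI number provided: yes → false
  destination country = MX: CA == MX is false
Combine:
[1.1.3] true → false = false
[1.1] true AND true AND false = false
[1] NOT false = true
[2.2.1] false AND true = false
[2.2] NOT false = true
[2.3] false → false (antecedent false ⇒ implication holds) = true
[2] true AND true AND true = true
[root] true AND true = true
Overall: true → cleared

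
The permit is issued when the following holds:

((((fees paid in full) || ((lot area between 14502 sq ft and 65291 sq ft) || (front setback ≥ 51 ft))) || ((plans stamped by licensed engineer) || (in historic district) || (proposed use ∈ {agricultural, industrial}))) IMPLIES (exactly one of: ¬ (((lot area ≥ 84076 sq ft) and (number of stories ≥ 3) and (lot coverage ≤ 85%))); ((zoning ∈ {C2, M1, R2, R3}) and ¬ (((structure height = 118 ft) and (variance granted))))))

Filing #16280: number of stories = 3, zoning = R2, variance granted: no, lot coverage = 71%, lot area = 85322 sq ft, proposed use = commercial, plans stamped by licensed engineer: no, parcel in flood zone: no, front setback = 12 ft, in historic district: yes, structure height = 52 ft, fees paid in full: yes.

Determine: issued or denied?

Atomic conditions:
  fees paid in full: yes → true
  lot area between 14502 sq ft and 65291 sq ft: 85322 in [14502, 65291] is false
  front setback ≥ 51 ft: 12 ≥ 51 is false
  plans stamped by licensed engineer: no → false
  in historic district: yes → true
  proposed use ∈ {agricultural, industrial}: commercial is not in the set → false
  lot area ≥ 84076 sq ft: 85322 ≥ 84076 is true
  number of stories ≥ 3: 3 ≥ 3 is true
  lot coverage ≤ 85%: 71 ≤ 85 is true
  zoning ∈ {C2, M1, R2, R3}: R2 is in the set → true
  structure height = 118 ft: 52 == 118 is false
  variance granted: no → false
Combine:
[1.1.2] false OR false = false
[1.1] true OR false = true
[1.2] false OR true OR false = true
[1] true OR true = true
[2.1.1] true AND true AND true = true
[2.1] NOT true = false
[2.2.2.1] false AND false = false
[2.2.2] NOT false = true
[2.2] true AND true = true
[2] exactly-one(false, true) = true
[root] true → true = true
Overall: true → issued

Issued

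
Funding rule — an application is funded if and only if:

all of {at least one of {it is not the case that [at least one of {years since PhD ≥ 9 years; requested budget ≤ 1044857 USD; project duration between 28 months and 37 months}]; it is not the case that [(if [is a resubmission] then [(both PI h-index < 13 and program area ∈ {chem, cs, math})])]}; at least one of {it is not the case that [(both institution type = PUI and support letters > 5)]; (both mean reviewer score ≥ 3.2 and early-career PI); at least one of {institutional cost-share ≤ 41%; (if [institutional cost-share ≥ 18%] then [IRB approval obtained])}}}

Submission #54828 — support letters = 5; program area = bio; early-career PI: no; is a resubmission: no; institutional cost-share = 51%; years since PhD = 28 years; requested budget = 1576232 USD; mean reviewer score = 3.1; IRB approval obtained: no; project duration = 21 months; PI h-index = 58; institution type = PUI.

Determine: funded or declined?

Atomic conditions:
  years since PhD ≥ 9 years: 28 ≥ 9 is true
  requested budget ≤ 1044857 USD: 1576232 ≤ 1044857 is false
  project duration between 28 months and 37 months: 21 in [28, 37] is false
  is a resubmission: no → false
  PI h-index < 13: 58 < 13 is false
  program area ∈ {chem, cs, math}: bio is not in the set → false
  institution type = PUI: PUI == PUI is true
  support letters > 5: 5 > 5 is false
  mean reviewer score ≥ 3.2: 3.1 ≥ 3.2 is false
  early-career PI: no → false
  institutional cost-share ≤ 41%: 51 ≤ 41 is false
  institutional cost-share ≥ 18%: 51 ≥ 18 is true
  IRB approval obtained: no → false
Combine:
[1.1.1] true OR false OR false = true
[1.1] NOT true = false
[1.2.1.2] false AND false = false
[1.2.1] false → false (antecedent false ⇒ implication holds) = true
[1.2] NOT true = false
[1] false OR false = false
[2.1.1] true AND false = false
[2.1] NOT false = true
[2.2] false AND false = false
[2.3.2] true → false = false
[2.3] false OR false = false
[2] true OR false OR false = true
[root] false AND true = false
Overall: false → declined

Declined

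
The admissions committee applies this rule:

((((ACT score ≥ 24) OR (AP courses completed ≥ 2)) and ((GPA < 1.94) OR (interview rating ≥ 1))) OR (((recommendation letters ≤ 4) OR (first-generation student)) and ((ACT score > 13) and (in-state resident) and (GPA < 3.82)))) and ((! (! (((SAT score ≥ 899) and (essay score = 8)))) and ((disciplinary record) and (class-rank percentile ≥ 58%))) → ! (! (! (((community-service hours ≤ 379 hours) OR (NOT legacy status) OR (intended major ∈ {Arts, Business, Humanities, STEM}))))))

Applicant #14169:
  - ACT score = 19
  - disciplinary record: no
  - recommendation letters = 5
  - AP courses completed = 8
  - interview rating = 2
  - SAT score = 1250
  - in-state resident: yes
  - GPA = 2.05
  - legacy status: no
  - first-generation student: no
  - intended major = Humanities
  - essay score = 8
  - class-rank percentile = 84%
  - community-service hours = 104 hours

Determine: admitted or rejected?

Admitted

Atomic conditions:
  ACT score ≥ 24: 19 ≥ 24 is false
  AP courses completed ≥ 2: 8 ≥ 2 is true
  GPA < 1.94: 2.05 < 1.94 is false
  interview rating ≥ 1: 2 ≥ 1 is true
  recommendation letters ≤ 4: 5 ≤ 4 is false
  first-generation student: no → false
  ACT score > 13: 19 > 13 is true
  in-state resident: yes → true
  GPA < 3.82: 2.05 < 3.82 is true
  SAT score ≥ 899: 1250 ≥ 899 is true
  essay score = 8: 8 == 8 is true
  disciplinary record: no → false
  class-rank percentile ≥ 58%: 84 ≥ 58 is true
  community-service hours ≤ 379 hours: 104 ≤ 379 is true
  NOT legacy status: no → true
  intended major ∈ {Arts, Business, Humanities, STEM}: Humanities is in the set → true
Combine:
[1.1.1] false OR true = true
[1.1.2] false OR true = true
[1.1] true AND true = true
[1.2.1] false OR false = false
[1.2.2] true AND true AND true = true
[1.2] false AND true = false
[1] true OR false = true
[2.1.1.1.1] true AND true = true
[2.1.1.1] NOT true = false
[2.1.1] NOT false = true
[2.1.2] false AND true = false
[2.1] true AND false = false
[2.2.1.1.1] true OR true OR true = true
[2.2.1.1] NOT true = false
[2.2.1] NOT false = true
[2.2] NOT true = false
[2] false → false (antecedent false ⇒ implication holds) = true
[root] true AND true = true
Overall: true → admitted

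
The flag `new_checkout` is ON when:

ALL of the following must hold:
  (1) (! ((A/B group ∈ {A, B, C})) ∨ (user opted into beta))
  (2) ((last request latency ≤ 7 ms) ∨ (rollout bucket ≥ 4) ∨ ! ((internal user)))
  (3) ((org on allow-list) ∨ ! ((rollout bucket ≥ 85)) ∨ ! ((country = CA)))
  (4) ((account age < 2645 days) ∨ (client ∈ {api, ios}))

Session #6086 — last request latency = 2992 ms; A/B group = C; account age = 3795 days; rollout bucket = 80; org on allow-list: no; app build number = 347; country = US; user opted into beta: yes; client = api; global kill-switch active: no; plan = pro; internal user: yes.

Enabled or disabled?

Atomic conditions:
  A/B group ∈ {A, B, C}: C is in the set → true
  user opted into beta: yes → true
  last request latency ≤ 7 ms: 2992 ≤ 7 is false
  rollout bucket ≥ 4: 80 ≥ 4 is true
  internal user: yes → true
  org on allow-list: no → false
  rollout bucket ≥ 85: 80 ≥ 85 is false
  country = CA: US == CA is false
  account age < 2645 days: 3795 < 2645 is false
  client ∈ {api, ios}: api is in the set → true
Combine:
[1.1] NOT true = false
[1] false OR true = true
[2.3] NOT true = false
[2] false OR true OR false = true
[3.2] NOT false = true
[3.3] NOT false = true
[3] false OR true OR true = true
[4] false OR true = true
[root] true AND true AND true AND true = true
Overall: true → enabled

Enabled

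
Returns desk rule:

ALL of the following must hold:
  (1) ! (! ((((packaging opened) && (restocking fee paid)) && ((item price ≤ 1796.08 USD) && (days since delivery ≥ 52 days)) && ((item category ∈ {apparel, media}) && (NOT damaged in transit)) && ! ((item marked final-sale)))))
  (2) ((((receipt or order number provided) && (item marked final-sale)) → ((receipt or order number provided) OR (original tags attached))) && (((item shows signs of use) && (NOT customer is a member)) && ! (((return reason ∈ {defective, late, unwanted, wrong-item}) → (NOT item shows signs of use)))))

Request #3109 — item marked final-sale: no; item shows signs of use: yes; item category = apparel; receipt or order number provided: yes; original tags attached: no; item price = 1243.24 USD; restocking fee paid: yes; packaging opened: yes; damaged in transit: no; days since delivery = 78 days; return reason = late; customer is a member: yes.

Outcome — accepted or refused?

Refused

Atomic conditions:
  packaging opened: yes → true
  restocking fee paid: yes → true
  item price ≤ 1796.08 USD: 1243.24 ≤ 1796.08 is true
  days since delivery ≥ 52 days: 78 ≥ 52 is true
  item category ∈ {apparel, media}: apparel is in the set → true
  NOT damaged in transit: no → true
  item marked final-sale: no → false
  receipt or order number provided: yes → true
  original tags attached: no → false
  item shows signs of use: yes → true
  NOT customer is a member: yes → false
  return reason ∈ {defective, late, unwanted, wrong-item}: late is in the set → true
  NOT item shows signs of use: yes → false
Combine:
[1.1.1.1] true AND true = true
[1.1.1.2] true AND true = true
[1.1.1.3] true AND true = true
[1.1.1.4] NOT false = true
[1.1.1] true AND true AND true AND true = true
[1.1] NOT true = false
[1] NOT false = true
[2.1.1] true AND false = false
[2.1.2] true OR false = true
[2.1] false → true (antecedent false ⇒ implication holds) = true
[2.2.1] true AND false = false
[2.2.2.1] true → false = false
[2.2.2] NOT false = true
[2.2] false AND true = false
[2] true AND false = false
[root] true AND false = false
Overall: false → refused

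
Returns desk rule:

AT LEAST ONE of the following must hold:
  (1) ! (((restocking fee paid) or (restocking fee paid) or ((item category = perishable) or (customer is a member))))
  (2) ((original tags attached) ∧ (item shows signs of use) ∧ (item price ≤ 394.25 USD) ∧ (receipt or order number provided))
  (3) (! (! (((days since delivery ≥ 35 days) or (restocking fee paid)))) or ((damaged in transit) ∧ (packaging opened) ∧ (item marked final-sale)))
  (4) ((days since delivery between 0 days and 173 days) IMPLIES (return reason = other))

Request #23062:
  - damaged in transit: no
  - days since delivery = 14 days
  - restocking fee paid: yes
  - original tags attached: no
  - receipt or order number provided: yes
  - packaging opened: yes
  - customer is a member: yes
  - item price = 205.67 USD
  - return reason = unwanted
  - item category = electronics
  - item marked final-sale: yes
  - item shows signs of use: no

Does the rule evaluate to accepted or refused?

Atomic conditions:
  restocking fee paid: yes → true
  item category = perishable: electronics == perishable is false
  customer is a member: yes → true
  original tags attached: no → false
  item shows signs of use: no → false
  item price ≤ 394.25 USD: 205.67 ≤ 394.25 is true
  receipt or order number provided: yes → true
  days since delivery ≥ 35 days: 14 ≥ 35 is false
  damaged in transit: no → false
  packaging opened: yes → true
  item marked final-sale: yes → true
  days since delivery between 0 days and 173 days: 14 in [0, 173] is true
  return reason = other: unwanted == other is false
Combine:
[1.1.3] false OR true = true
[1.1] true OR true OR true = true
[1] NOT true = false
[2] false AND false AND true AND true = false
[3.1.1.1] false OR true = true
[3.1.1] NOT true = false
[3.1] NOT false = true
[3.2] false AND true AND true = false
[3] true OR false = true
[4] true → false = false
[root] false OR false OR true OR false = true
Overall: true → accepted

Accepted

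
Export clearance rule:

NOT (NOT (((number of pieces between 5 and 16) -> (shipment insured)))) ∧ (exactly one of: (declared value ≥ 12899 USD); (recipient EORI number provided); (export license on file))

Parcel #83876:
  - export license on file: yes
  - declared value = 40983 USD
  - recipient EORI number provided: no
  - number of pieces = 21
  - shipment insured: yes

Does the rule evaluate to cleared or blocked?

Blocked

Atomic conditions:
  number of pieces between 5 and 16: 21 in [5, 16] is false
  shipment insured: yes → true
  declared value ≥ 12899 USD: 40983 ≥ 12899 is true
  recipient EORI number provided: no → false
  export license on file: yes → true
Combine:
[1.1.1] false → true (antecedent false ⇒ implication holds) = true
[1.1] NOT true = false
[1] NOT false = true
[2] exactly-one(true, false, true) = false
[root] true AND false = false
Overall: false → blocked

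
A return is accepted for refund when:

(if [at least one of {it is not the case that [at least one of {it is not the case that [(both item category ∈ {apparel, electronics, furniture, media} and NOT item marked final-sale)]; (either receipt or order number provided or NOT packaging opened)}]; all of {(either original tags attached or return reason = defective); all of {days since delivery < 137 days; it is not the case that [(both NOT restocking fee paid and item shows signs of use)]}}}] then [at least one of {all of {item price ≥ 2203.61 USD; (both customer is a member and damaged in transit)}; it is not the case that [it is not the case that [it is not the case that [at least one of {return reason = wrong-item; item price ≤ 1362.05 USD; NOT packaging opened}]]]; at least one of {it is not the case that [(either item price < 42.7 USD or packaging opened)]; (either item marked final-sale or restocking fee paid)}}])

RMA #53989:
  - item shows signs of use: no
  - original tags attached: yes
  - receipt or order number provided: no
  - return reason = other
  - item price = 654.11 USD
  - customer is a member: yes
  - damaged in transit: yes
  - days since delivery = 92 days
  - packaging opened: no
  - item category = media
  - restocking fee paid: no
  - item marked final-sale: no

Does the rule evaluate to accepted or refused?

Accepted

Atomic conditions:
  item category ∈ {apparel, electronics, furniture, media}: media is in the set → true
  NOT item marked final-sale: no → true
  receipt or order number provided: no → false
  NOT packaging opened: no → true
  original tags attached: yes → true
  return reason = defective: other == defective is false
  days since delivery < 137 days: 92 < 137 is true
  NOT restocking fee paid: no → true
  item shows signs of use: no → false
  item price ≥ 2203.61 USD: 654.11 ≥ 2203.61 is false
  customer is a member: yes → true
  damaged in transit: yes → true
  return reason = wrong-item: other == wrong-item is false
  item price ≤ 1362.05 USD: 654.11 ≤ 1362.05 is true
  item price < 42.7 USD: 654.11 < 42.7 is false
  packaging opened: no → false
  item marked final-sale: no → false
  restocking fee paid: no → false
Combine:
[1.1.1.1.1] true AND true = true
[1.1.1.1] NOT true = false
[1.1.1.2] false OR true = true
[1.1.1] false OR true = true
[1.1] NOT true = false
[1.2.1] true OR false = true
[1.2.2.2.1] true AND false = false
[1.2.2.2] NOT false = true
[1.2.2] true AND true = true
[1.2] true AND true = true
[1] false OR true = true
[2.1.2] true AND true = true
[2.1] false AND true = false
[2.2.1.1.1] false OR true OR true = true
[2.2.1.1] NOT true = false
[2.2.1] NOT false = true
[2.2] NOT true = false
[2.3.1.1] false OR false = false
[2.3.1] NOT false = true
[2.3.2] false OR false = false
[2.3] true OR false = true
[2] false OR false OR true = true
[root] true → true = true
Overall: true → accepted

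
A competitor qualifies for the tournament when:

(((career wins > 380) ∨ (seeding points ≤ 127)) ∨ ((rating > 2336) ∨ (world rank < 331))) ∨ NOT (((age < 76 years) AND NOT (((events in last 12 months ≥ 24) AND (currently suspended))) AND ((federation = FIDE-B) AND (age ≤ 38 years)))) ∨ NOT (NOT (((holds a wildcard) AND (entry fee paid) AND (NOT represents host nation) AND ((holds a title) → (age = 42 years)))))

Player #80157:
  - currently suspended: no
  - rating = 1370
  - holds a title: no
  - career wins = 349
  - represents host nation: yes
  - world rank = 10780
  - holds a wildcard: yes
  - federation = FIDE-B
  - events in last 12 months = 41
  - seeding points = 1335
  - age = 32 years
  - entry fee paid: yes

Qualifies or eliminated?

Atomic conditions:
  career wins > 380: 349 > 380 is false
  seeding points ≤ 127: 1335 ≤ 127 is false
  rating > 2336: 1370 > 2336 is false
  world rank < 331: 10780 < 331 is false
  age < 76 years: 32 < 76 is true
  events in last 12 months ≥ 24: 41 ≥ 24 is true
  currently suspended: no → false
  federation = FIDE-B: FIDE-B == FIDE-B is true
  age ≤ 38 years: 32 ≤ 38 is true
  holds a wildcard: yes → true
  entry fee paid: yes → true
  NOT represents host nation: yes → false
  holds a title: no → false
  age = 42 years: 32 == 42 is false
Combine:
[1.1] false OR false = false
[1.2] false OR false = false
[1] false OR false = false
[2.1.2.1] true AND false = false
[2.1.2] NOT false = true
[2.1.3] true AND true = true
[2.1] true AND true AND true = true
[2] NOT true = false
[3.1.1.4] false → false (antecedent false ⇒ implication holds) = true
[3.1.1] true AND true AND false AND true = false
[3.1] NOT false = true
[3] NOT true = false
[root] false OR false OR false = false
Overall: false → eliminated

Eliminated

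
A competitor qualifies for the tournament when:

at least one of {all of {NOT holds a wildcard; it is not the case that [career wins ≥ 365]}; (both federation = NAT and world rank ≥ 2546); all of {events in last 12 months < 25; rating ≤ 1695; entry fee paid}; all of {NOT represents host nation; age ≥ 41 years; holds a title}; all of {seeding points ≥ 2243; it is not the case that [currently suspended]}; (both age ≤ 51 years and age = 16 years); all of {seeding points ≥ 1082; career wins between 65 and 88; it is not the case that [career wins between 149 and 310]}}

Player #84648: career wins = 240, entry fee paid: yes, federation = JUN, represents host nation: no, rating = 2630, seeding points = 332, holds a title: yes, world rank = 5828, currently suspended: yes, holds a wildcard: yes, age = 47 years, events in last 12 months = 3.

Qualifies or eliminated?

Qualifies

Atomic conditions:
  NOT holds a wildcard: yes → false
  career wins ≥ 365: 240 ≥ 365 is false
  federation = NAT: JUN == NAT is false
  world rank ≥ 2546: 5828 ≥ 2546 is true
  events in last 12 months < 25: 3 < 25 is true
  rating ≤ 1695: 2630 ≤ 1695 is false
  entry fee paid: yes → true
  NOT represents host nation: no → true
  age ≥ 41 years: 47 ≥ 41 is true
  holds a title: yes → true
  seeding points ≥ 2243: 332 ≥ 2243 is false
  currently suspended: yes → true
  age ≤ 51 years: 47 ≤ 51 is true
  age = 16 years: 47 == 16 is false
  seeding points ≥ 1082: 332 ≥ 1082 is false
  career wins between 65 and 88: 240 in [65, 88] is false
  career wins between 149 and 310: 240 in [149, 310] is true
Combine:
[1.2] NOT false = true
[1] false AND true = false
[2] false AND true = false
[3] true AND false AND true = false
[4] true AND true AND true = true
[5.2] NOT true = false
[5] false AND false = false
[6] true AND false = false
[7.3] NOT true = false
[7] false AND false AND false = false
[root] false OR false OR false OR true OR false OR false OR false = true
Overall: true → qualifies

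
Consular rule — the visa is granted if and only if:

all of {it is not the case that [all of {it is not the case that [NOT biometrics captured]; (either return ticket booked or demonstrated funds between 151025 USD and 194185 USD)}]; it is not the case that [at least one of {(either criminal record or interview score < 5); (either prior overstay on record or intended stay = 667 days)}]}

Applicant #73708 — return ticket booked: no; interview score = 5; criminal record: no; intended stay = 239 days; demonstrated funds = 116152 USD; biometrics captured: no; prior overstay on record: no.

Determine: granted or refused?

Atomic conditions:
  NOT biometrics captured: no → true
  return ticket booked: no → false
  demonstrated funds between 151025 USD and 194185 USD: 116152 in [151025, 194185] is false
  criminal record: no → false
  interview score < 5: 5 < 5 is false
  prior overstay on record: no → false
  intended stay = 667 days: 239 == 667 is false
Combine:
[1.1.1] NOT true = false
[1.1.2] false OR false = false
[1.1] false AND false = false
[1] NOT false = true
[2.1.1] false OR false = false
[2.1.2] false OR false = false
[2.1] false OR false = false
[2] NOT false = true
[root] true AND true = true
Overall: true → granted

Granted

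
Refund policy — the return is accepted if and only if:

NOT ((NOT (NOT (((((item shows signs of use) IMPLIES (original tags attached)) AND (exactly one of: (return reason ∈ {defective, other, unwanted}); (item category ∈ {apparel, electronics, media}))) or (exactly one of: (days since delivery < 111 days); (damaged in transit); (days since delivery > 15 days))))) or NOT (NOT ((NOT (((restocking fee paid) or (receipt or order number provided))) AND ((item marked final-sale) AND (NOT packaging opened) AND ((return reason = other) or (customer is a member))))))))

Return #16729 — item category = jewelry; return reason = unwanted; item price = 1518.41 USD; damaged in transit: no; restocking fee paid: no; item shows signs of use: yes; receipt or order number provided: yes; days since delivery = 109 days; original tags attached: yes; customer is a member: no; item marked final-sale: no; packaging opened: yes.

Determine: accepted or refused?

Atomic conditions:
  item shows signs of use: yes → true
  original tags attached: yes → true
  return reason ∈ {defective, other, unwanted}: unwanted is in the set → true
  item category ∈ {apparel, electronics, media}: jewelry is not in the set → false
  days since delivery < 111 days: 109 < 111 is true
  damaged in transit: no → false
  days since delivery > 15 days: 109 > 15 is true
  restocking fee paid: no → false
  receipt or order number provided: yes → true
  item marked final-sale: no → false
  NOT packaging opened: yes → false
  return reason = other: unwanted == other is false
  customer is a member: no → false
Combine:
[1.1.1.1.1.1] true → true = true
[1.1.1.1.1.2] exactly-one(true, false) = true
[1.1.1.1.1] true AND true = true
[1.1.1.1.2] exactly-one(true, false, true) = false
[1.1.1.1] true OR false = true
[1.1.1] NOT true = false
[1.1] NOT false = true
[1.2.1.1.1.1] false OR true = true
[1.2.1.1.1] NOT true = false
[1.2.1.1.2.3] false OR false = false
[1.2.1.1.2] false AND false AND false = false
[1.2.1.1] false AND false = false
[1.2.1] NOT false = true
[1.2] NOT true = false
[1] true OR false = true
[root] NOT true = false
Overall: false → refused

Refused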